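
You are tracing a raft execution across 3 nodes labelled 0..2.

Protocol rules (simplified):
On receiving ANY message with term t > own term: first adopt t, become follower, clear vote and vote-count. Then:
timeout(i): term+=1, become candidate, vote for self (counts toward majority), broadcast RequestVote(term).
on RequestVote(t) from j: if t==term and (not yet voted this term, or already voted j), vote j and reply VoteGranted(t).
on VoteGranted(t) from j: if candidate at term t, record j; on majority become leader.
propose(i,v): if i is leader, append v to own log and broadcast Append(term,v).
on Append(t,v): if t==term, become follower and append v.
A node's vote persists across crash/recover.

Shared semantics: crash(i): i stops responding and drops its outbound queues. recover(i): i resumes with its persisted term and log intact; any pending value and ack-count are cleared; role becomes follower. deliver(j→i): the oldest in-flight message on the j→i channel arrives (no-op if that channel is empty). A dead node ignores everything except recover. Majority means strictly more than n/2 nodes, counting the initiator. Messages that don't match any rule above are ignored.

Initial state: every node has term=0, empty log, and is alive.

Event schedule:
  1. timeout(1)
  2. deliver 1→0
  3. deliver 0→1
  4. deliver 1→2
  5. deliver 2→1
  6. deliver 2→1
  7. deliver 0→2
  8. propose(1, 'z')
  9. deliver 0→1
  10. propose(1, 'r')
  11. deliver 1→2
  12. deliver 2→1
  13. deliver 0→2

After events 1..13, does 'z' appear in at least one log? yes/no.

yes

e1 timeout(1): 1[cand,t=1,-]
e2 deliver 1→0: 0[foll,t=1,-]
e3 deliver 0→1: 1[lead,t=1,-]
e4 deliver 1→2: 2[foll,t=1,-]
e5 deliver 2→1: ·
e6 deliver 2→1: ·
e7 deliver 0→2: ·
e8 propose(1,'z'): 1[lead,t=1,z]
e9 deliver 0→1: ·
e10 propose(1,'r'): 1[lead,t=1,z,r]
e11 deliver 1→2: 2[foll,t=1,z]
e12 deliver 2→1: ·
e13 deliver 0→2: ·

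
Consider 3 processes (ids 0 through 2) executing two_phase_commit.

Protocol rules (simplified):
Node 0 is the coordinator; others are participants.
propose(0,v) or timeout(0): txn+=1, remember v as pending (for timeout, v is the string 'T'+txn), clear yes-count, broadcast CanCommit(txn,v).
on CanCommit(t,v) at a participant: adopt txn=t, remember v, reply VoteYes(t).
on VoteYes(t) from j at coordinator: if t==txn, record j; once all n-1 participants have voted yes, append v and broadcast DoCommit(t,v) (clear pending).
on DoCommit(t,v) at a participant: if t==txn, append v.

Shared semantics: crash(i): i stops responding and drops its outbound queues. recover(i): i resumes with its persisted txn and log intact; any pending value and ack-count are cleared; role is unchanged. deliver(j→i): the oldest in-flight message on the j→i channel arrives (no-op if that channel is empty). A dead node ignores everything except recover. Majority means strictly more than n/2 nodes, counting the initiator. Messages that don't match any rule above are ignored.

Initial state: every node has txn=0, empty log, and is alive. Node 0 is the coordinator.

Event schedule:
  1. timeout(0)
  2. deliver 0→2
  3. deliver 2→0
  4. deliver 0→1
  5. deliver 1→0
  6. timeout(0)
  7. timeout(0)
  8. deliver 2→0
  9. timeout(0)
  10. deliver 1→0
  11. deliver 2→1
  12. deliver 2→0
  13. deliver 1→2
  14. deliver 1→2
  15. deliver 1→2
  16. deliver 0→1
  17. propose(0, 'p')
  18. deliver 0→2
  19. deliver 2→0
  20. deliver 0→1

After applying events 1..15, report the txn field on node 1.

1. timeout(0):  <0:coor t1 ->
2. deliver 0→2:  <2:part t1 ->
3. deliver 2→0:  nop
4. deliver 0→1:  <1:part t1 ->
5. deliver 1→0:  <0:coor t1 T1>
6. timeout(0):  <0:coor t2 T1>
7. timeout(0):  <0:coor t3 T1>
8. deliver 2→0:  nop
9. timeout(0):  <0:coor t4 T1>
10. deliver 1→0:  nop
11. deliver 2→1:  nop
12. deliver 2→0:  nop
13. deliver 1→2:  nop
14. deliver 1→2:  nop
15. deliver 1→2:  nop

1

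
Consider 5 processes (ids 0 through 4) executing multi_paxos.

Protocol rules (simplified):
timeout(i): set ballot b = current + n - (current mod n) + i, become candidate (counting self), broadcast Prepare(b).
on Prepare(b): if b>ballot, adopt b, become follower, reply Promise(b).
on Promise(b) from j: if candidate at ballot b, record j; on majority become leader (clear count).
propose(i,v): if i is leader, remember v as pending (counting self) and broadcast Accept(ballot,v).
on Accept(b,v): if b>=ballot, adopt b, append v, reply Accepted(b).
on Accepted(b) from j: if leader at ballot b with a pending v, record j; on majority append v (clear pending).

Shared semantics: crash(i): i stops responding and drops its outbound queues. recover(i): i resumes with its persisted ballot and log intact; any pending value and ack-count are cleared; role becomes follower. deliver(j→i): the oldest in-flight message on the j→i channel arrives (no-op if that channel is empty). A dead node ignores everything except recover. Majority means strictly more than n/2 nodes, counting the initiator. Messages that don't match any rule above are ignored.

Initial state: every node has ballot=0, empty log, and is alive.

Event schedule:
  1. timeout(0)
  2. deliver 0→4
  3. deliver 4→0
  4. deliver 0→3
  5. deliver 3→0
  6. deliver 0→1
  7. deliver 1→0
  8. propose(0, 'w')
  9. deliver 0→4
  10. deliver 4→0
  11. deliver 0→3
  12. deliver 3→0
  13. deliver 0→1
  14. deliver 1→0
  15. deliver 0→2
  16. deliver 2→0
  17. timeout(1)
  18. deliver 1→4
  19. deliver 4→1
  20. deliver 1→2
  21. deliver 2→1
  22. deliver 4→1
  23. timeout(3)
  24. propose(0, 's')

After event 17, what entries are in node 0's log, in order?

e1 timeout(0): 0[cand,b=5,-]
e2 deliver 0→4: 4[foll,b=5,-]
e3 deliver 4→0: ·
e4 deliver 0→3: 3[foll,b=5,-]
e5 deliver 3→0: 0[lead,b=5,-]
e6 deliver 0→1: 1[foll,b=5,-]
e7 deliver 1→0: ·
e8 propose(0,'w'): ·
e9 deliver 0→4: 4[foll,b=5,w]
e10 deliver 4→0: ·
e11 deliver 0→3: 3[foll,b=5,w]
e12 deliver 3→0: 0[lead,b=5,w]
e13 deliver 0→1: 1[foll,b=5,w]
e14 deliver 1→0: ·
e15 deliver 0→2: 2[foll,b=5,-]
e16 deliver 2→0: ·
e17 timeout(1): 1[cand,b=11,w]

w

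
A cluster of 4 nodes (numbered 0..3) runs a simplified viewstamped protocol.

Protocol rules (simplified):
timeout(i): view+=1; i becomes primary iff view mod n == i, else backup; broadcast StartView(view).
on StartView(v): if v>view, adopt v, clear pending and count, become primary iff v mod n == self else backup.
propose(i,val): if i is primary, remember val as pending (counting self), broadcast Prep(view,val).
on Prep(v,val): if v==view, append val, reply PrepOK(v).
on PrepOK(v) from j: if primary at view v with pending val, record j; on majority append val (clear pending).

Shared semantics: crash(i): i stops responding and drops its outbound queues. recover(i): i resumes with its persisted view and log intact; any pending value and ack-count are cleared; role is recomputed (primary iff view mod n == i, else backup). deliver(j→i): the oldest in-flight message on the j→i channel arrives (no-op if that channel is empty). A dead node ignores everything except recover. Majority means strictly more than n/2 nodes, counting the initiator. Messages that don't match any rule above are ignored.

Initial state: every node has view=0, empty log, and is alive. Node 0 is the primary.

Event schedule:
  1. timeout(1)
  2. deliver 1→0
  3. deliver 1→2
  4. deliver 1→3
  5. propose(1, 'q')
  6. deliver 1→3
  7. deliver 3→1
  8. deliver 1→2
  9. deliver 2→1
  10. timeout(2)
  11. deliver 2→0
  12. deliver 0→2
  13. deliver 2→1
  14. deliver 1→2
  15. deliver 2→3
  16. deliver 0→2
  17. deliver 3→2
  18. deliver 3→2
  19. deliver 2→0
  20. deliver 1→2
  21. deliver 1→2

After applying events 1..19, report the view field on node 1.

after 1 — timeout(1): n1:prim/v1/[-]
after 2 — deliver 1→0: n0:back/v1/[-]
after 3 — deliver 1→2: n2:back/v1/[-]
after 4 — deliver 1→3: n3:back/v1/[-]
after 5 — propose(1,'q'): ·
after 6 — deliver 1→3: n3:back/v1/[q]
after 7 — deliver 3→1: ·
after 8 — deliver 1→2: n2:back/v1/[q]
after 9 — deliver 2→1: n1:prim/v1/[q]
after 10 — timeout(2): n2:prim/v2/[q]
after 11 — deliver 2→0: n0:back/v2/[-]
after 12 — deliver 0→2: ·
after 13 — deliver 2→1: n1:back/v2/[q]
after 14 — deliver 1→2: ·
after 15 — deliver 2→3: n3:back/v2/[q]
after 16 — deliver 0→2: ·
after 17 — deliver 3→2: ·
after 18 — deliver 3→2: ·
after 19 — deliver 2→0: ·

2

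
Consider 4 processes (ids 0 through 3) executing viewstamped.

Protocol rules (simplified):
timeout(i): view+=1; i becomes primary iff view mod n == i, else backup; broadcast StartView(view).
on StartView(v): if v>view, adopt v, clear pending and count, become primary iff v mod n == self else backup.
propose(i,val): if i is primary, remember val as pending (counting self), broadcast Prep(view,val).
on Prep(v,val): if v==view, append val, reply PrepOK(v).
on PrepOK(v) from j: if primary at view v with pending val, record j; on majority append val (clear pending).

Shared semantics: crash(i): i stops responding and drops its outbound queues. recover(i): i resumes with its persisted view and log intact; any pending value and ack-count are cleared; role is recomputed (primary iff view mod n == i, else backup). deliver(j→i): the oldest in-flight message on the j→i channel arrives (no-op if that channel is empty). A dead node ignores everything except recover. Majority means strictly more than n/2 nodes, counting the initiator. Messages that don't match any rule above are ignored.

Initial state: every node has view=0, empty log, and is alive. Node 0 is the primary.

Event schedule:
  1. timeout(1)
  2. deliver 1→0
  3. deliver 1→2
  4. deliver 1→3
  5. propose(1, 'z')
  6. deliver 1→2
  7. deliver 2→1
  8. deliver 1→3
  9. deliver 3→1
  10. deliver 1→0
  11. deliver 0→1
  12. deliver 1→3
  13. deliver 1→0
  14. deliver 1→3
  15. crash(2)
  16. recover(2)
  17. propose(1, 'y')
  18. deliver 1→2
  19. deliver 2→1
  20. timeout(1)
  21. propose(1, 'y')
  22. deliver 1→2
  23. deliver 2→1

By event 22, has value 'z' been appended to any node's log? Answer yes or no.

yes

e1 timeout(1): 1[prim,v=1,-]
e2 deliver 1→0: 0[back,v=1,-]
e3 deliver 1→2: 2[back,v=1,-]
e4 deliver 1→3: 3[back,v=1,-]
e5 propose(1,'z'): ·
e6 deliver 1→2: 2[back,v=1,z]
e7 deliver 2→1: ·
e8 deliver 1→3: 3[back,v=1,z]
e9 deliver 3→1: 1[prim,v=1,z]
e10 deliver 1→0: 0[back,v=1,z]
e11 deliver 0→1: ·
e12 deliver 1→3: ·
e13 deliver 1→0: ·
e14 deliver 1→3: ·
e15 crash(2): 2[✗back,v=1,z]
e16 recover(2): 2[back,v=1,z]
e17 propose(1,'y'): ·
e18 deliver 1→2: 2[back,v=1,z,y]
e19 deliver 2→1: ·
e20 timeout(1): 1[back,v=2,z]
e21 propose(1,'y'): ·
e22 deliver 1→2: 2[prim,v=2,z,y]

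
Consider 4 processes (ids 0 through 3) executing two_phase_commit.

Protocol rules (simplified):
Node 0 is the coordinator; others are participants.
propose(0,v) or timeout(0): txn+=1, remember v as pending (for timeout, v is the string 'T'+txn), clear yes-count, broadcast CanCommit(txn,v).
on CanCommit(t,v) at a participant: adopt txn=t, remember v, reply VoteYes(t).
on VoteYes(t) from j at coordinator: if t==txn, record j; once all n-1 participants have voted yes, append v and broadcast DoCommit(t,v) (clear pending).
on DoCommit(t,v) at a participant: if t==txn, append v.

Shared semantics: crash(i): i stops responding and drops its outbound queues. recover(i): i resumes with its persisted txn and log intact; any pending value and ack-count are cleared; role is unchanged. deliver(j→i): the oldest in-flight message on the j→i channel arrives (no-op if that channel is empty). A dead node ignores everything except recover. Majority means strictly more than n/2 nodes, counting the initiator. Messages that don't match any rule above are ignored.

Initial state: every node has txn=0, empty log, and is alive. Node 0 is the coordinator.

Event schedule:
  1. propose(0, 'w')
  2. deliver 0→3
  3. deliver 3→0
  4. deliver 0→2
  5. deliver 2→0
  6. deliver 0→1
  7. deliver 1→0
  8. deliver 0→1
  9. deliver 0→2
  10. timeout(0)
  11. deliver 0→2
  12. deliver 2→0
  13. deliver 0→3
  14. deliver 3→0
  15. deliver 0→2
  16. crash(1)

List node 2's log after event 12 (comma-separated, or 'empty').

[1] propose(0,'w') → N0(coor t1 [-])
[2] deliver 0→3 → N3(part t1 [-])
[3] deliver 3→0 → ∅
[4] deliver 0→2 → N2(part t1 [-])
[5] deliver 2→0 → ∅
[6] deliver 0→1 → N1(part t1 [-])
[7] deliver 1→0 → N0(coor t1 [w])
[8] deliver 0→1 → N1(part t1 [w])
[9] deliver 0→2 → N2(part t1 [w])
[10] timeout(0) → N0(coor t2 [w])
[11] deliver 0→2 → N2(part t2 [w])
[12] deliver 2→0 → ∅

w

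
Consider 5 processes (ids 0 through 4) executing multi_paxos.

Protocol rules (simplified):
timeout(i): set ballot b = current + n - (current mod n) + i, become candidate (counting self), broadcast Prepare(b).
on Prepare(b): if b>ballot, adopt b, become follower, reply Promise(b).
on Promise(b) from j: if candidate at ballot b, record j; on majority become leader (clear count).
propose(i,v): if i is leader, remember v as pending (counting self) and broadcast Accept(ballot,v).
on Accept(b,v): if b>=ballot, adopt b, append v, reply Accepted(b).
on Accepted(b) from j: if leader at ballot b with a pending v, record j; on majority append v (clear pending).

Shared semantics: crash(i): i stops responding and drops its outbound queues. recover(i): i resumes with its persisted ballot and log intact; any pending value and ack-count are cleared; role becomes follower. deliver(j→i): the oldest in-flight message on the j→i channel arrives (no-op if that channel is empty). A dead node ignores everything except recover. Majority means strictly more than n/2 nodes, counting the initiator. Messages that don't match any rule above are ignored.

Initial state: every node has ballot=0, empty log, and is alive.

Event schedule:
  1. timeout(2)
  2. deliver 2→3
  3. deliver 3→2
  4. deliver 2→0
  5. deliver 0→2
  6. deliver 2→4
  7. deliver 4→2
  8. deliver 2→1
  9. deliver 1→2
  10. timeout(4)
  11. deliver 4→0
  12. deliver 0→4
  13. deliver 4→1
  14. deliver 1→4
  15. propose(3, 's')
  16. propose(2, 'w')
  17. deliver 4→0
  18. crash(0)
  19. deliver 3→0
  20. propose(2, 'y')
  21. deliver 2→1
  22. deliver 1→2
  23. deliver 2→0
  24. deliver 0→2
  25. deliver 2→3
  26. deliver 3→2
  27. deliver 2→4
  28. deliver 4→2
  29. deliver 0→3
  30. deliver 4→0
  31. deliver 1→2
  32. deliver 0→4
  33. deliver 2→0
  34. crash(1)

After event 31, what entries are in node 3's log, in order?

w

e1 timeout(2): 2[cand,b=7,-]
e2 deliver 2→3: 3[foll,b=7,-]
e3 deliver 3→2: ·
e4 deliver 2→0: 0[foll,b=7,-]
e5 deliver 0→2: 2[lead,b=7,-]
e6 deliver 2→4: 4[foll,b=7,-]
e7 deliver 4→2: ·
e8 deliver 2→1: 1[foll,b=7,-]
e9 deliver 1→2: ·
e10 timeout(4): 4[cand,b=14,-]
e11 deliver 4→0: 0[foll,b=14,-]
e12 deliver 0→4: ·
e13 deliver 4→1: 1[foll,b=14,-]
e14 deliver 1→4: 4[lead,b=14,-]
e15 propose(3,'s'): ·
e16 propose(2,'w'): ·
e17 deliver 4→0: ·
e18 crash(0): 0[✗foll,b=14,-]
e19 deliver 3→0: ·
e20 propose(2,'y'): ·
e21 deliver 2→1: ·
e22 deliver 1→2: ·
e23 deliver 2→0: ·
e24 deliver 0→2: ·
e25 deliver 2→3: 3[foll,b=7,w]
e26 deliver 3→2: ·
e27 deliver 2→4: ·
e28 deliver 4→2: 2[foll,b=14,-]
e29 deliver 0→3: ·
e30 deliver 4→0: ·
e31 deliver 1→2: ·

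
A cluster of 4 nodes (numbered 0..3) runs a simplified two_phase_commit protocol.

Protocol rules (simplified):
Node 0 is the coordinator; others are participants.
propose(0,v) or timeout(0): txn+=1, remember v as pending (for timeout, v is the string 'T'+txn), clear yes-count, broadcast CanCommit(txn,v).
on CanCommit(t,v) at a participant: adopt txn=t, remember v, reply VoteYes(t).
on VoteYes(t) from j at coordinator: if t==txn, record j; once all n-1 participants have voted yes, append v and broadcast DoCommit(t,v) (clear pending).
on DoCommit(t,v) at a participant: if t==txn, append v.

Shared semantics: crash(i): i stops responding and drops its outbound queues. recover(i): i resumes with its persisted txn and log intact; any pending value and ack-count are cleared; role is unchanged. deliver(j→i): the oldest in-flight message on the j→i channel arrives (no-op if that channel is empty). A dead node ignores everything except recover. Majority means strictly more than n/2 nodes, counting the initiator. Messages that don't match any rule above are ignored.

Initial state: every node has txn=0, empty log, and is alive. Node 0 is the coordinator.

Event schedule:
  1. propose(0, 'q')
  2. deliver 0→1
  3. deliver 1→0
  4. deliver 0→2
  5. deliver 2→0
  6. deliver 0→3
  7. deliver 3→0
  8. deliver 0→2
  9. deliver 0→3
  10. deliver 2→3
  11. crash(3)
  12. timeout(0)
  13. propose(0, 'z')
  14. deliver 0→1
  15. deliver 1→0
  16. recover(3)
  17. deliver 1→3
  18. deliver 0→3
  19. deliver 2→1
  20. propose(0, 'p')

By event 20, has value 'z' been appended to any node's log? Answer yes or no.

no

e1 propose(0,'q'): 0[coor,t=1,-]
e2 deliver 0→1: 1[part,t=1,-]
e3 deliver 1→0: ·
e4 deliver 0→2: 2[part,t=1,-]
e5 deliver 2→0: ·
e6 deliver 0→3: 3[part,t=1,-]
e7 deliver 3→0: 0[coor,t=1,q]
e8 deliver 0→2: 2[part,t=1,q]
e9 deliver 0→3: 3[part,t=1,q]
e10 deliver 2→3: ·
e11 crash(3): 3[✗part,t=1,q]
e12 timeout(0): 0[coor,t=2,q]
e13 propose(0,'z'): 0[coor,t=3,q]
e14 deliver 0→1: 1[part,t=1,q]
e15 deliver 1→0: ·
e16 recover(3): 3[part,t=1,q]
e17 deliver 1→3: ·
e18 deliver 0→3: 3[part,t=2,q]
e19 deliver 2→1: ·
e20 propose(0,'p'): 0[coor,t=4,q]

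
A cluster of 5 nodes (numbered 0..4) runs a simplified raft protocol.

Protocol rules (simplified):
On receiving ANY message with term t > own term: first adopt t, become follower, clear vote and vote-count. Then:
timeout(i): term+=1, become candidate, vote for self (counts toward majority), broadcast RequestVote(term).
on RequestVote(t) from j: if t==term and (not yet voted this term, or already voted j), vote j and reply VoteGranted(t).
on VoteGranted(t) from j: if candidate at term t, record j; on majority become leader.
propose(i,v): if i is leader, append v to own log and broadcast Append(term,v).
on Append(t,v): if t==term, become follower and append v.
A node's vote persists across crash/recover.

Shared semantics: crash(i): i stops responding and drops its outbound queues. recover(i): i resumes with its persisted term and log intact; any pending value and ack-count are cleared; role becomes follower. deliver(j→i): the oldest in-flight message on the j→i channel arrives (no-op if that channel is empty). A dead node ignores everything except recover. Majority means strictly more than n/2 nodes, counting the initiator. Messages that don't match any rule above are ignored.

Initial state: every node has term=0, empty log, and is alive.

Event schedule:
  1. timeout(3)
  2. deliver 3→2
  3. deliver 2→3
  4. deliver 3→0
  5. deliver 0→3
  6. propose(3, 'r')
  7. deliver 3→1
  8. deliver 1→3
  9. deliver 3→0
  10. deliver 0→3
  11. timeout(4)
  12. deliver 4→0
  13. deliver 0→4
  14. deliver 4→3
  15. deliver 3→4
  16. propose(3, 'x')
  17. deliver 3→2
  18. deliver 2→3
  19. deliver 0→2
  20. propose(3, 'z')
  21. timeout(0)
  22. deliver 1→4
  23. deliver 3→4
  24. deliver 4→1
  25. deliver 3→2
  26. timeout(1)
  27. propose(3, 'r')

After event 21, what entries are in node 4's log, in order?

empty

after 1 — timeout(3): n3:cand/t1/[-]
after 2 — deliver 3→2: n2:foll/t1/[-]
after 3 — deliver 2→3: ·
after 4 — deliver 3→0: n0:foll/t1/[-]
after 5 — deliver 0→3: n3:lead/t1/[-]
after 6 — propose(3,'r'): n3:lead/t1/[r]
after 7 — deliver 3→1: n1:foll/t1/[-]
after 8 — deliver 1→3: ·
after 9 — deliver 3→0: n0:foll/t1/[r]
after 10 — deliver 0→3: ·
after 11 — timeout(4): n4:cand/t1/[-]
after 12 — deliver 4→0: ·
after 13 — deliver 0→4: ·
after 14 — deliver 4→3: ·
after 15 — deliver 3→4: ·
after 16 — propose(3,'x'): n3:lead/t1/[r,x]
after 17 — deliver 3→2: n2:foll/t1/[r]
after 18 — deliver 2→3: ·
after 19 — deliver 0→2: ·
after 20 — propose(3,'z'): n3:lead/t1/[r,x,z]
after 21 — timeout(0): n0:cand/t2/[r]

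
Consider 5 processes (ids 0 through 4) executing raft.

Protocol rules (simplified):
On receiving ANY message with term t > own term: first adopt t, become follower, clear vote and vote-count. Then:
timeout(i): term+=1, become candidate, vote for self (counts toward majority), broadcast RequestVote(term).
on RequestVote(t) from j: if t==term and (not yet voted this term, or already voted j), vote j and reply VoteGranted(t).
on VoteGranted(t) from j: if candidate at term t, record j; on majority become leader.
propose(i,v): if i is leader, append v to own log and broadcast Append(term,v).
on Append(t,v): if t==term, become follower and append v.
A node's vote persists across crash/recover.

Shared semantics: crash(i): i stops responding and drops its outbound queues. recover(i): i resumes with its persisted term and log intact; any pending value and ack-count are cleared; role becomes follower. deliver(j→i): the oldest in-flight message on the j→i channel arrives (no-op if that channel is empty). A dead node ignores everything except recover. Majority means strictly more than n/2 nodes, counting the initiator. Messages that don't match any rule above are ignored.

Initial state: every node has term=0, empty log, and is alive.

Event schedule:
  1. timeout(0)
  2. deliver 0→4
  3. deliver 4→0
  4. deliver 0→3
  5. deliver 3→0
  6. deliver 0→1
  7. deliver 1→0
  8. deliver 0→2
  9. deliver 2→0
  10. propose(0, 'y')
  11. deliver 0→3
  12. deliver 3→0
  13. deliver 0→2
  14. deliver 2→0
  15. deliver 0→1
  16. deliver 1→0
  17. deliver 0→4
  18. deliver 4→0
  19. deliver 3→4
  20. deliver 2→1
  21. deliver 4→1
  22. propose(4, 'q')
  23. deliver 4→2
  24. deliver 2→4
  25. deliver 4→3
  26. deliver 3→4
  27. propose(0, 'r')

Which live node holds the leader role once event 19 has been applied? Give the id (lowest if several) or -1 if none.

0

e1 timeout(0): 0[cand,t=1,-]
e2 deliver 0→4: 4[foll,t=1,-]
e3 deliver 4→0: ·
e4 deliver 0→3: 3[foll,t=1,-]
e5 deliver 3→0: 0[lead,t=1,-]
e6 deliver 0→1: 1[foll,t=1,-]
e7 deliver 1→0: ·
e8 deliver 0→2: 2[foll,t=1,-]
e9 deliver 2→0: ·
e10 propose(0,'y'): 0[lead,t=1,y]
e11 deliver 0→3: 3[foll,t=1,y]
e12 deliver 3→0: ·
e13 deliver 0→2: 2[foll,t=1,y]
e14 deliver 2→0: ·
e15 deliver 0→1: 1[foll,t=1,y]
e16 deliver 1→0: ·
e17 deliver 0→4: 4[foll,t=1,y]
e18 deliver 4→0: ·
e19 deliver 3→4: ·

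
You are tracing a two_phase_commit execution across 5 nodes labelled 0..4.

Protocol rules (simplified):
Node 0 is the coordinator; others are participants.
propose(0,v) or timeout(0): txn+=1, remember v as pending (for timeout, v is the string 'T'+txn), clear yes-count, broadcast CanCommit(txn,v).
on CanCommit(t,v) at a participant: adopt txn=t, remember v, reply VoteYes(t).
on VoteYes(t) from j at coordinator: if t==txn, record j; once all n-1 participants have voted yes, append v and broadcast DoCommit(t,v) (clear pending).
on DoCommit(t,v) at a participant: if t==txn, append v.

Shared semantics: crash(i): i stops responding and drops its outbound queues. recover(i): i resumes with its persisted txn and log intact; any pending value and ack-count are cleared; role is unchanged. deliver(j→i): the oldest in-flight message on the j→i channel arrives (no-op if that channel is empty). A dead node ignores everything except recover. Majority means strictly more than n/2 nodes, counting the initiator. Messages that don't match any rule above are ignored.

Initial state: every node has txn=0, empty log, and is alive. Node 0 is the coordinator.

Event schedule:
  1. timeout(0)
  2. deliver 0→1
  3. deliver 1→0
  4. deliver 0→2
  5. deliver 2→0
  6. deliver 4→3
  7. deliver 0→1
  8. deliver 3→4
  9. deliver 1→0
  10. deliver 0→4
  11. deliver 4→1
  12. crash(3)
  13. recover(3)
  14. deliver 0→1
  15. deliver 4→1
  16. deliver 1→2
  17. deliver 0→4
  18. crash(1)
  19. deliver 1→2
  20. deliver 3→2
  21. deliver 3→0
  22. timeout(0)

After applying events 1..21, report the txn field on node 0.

1

1. timeout(0):  <0:coor t1 ->
2. deliver 0→1:  <1:part t1 ->
3. deliver 1→0:  nop
4. deliver 0→2:  <2:part t1 ->
5. deliver 2→0:  nop
6. deliver 4→3:  nop
7. deliver 0→1:  nop
8. deliver 3→4:  nop
9. deliver 1→0:  nop
10. deliver 0→4:  <4:part t1 ->
11. deliver 4→1:  nop
12. crash(3):  <3:✗part t0 ->
13. recover(3):  <3:part t0 ->
14. deliver 0→1:  nop
15. deliver 4→1:  nop
16. deliver 1→2:  nop
17. deliver 0→4:  nop
18. crash(1):  <1:✗part t1 ->
19. deliver 1→2:  nop
20. deliver 3→2:  nop
21. deliver 3→0:  nop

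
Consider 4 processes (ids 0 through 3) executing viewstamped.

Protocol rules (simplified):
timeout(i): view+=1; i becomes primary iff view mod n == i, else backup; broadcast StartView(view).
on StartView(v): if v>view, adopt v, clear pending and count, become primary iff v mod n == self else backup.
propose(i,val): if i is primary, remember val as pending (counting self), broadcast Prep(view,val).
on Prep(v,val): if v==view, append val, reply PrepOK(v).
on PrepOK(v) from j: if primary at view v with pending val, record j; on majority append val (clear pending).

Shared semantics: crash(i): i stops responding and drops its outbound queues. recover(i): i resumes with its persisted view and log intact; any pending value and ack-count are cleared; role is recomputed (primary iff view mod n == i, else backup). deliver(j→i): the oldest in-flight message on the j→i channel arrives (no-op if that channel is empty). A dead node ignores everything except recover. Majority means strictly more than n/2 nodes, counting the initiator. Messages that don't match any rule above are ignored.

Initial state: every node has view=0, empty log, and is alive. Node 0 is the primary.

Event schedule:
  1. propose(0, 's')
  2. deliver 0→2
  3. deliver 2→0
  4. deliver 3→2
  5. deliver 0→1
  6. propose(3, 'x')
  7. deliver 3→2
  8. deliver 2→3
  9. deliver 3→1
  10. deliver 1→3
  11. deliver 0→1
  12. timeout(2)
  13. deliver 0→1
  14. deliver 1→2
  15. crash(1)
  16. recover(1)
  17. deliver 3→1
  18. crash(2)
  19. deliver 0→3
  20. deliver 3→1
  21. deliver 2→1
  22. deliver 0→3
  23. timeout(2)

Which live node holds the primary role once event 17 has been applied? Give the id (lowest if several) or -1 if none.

e1 propose(0,'s'): ·
e2 deliver 0→2: 2[back,v=0,s]
e3 deliver 2→0: ·
e4 deliver 3→2: ·
e5 deliver 0→1: 1[back,v=0,s]
e6 propose(3,'x'): ·
e7 deliver 3→2: ·
e8 deliver 2→3: ·
e9 deliver 3→1: ·
e10 deliver 1→3: ·
e11 deliver 0→1: ·
e12 timeout(2): 2[back,v=1,s]
e13 deliver 0→1: ·
e14 deliver 1→2: ·
e15 crash(1): 1[✗back,v=0,s]
e16 recover(1): 1[back,v=0,s]
e17 deliver 3→1: ·

0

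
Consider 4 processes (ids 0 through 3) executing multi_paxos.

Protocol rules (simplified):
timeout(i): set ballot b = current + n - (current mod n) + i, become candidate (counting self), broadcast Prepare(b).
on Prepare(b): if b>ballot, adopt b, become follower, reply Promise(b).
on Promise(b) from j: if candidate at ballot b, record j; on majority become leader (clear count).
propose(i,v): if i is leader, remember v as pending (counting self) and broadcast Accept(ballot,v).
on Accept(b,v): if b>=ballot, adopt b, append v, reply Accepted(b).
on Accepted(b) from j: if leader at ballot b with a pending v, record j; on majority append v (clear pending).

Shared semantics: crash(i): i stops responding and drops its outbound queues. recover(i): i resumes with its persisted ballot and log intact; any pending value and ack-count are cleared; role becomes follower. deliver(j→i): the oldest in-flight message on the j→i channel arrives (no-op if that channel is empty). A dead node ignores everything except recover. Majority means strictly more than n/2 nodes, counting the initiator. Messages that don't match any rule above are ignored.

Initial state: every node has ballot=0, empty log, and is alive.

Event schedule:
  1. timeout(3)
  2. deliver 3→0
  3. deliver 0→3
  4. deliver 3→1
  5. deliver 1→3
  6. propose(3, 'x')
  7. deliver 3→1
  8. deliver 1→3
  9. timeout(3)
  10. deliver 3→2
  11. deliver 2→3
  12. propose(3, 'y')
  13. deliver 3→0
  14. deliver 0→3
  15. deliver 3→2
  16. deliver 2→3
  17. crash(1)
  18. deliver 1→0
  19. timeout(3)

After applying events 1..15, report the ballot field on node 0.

7

1. timeout(3):  <3:cand b7 ->
2. deliver 3→0:  <0:foll b7 ->
3. deliver 0→3:  nop
4. deliver 3→1:  <1:foll b7 ->
5. deliver 1→3:  <3:lead b7 ->
6. propose(3,'x'):  nop
7. deliver 3→1:  <1:foll b7 x>
8. deliver 1→3:  nop
9. timeout(3):  <3:cand b11 ->
10. deliver 3→2:  <2:foll b7 ->
11. deliver 2→3:  nop
12. propose(3,'y'):  nop
13. deliver 3→0:  <0:foll b7 x>
14. deliver 0→3:  nop
15. deliver 3→2:  <2:foll b7 x>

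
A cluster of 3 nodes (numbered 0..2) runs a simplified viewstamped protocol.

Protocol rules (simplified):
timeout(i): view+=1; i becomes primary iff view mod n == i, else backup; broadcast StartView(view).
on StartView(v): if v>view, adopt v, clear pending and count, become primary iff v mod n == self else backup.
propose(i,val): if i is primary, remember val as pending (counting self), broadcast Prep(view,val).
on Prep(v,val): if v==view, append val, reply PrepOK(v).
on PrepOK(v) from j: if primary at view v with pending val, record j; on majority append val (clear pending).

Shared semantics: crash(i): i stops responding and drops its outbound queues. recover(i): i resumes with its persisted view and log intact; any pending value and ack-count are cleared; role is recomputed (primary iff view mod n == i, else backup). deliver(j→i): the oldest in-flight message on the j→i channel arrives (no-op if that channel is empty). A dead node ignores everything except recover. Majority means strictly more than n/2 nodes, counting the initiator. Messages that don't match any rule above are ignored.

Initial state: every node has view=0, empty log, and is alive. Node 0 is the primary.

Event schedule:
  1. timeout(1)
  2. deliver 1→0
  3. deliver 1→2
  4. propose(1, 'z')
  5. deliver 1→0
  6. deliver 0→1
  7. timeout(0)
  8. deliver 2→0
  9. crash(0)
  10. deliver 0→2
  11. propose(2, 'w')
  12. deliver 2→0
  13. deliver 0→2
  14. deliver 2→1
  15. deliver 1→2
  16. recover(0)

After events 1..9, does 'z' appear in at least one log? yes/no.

yes

after 1 — timeout(1): n1:prim/v1/[-]
after 2 — deliver 1→0: n0:back/v1/[-]
after 3 — deliver 1→2: n2:back/v1/[-]
after 4 — propose(1,'z'): ·
after 5 — deliver 1→0: n0:back/v1/[z]
after 6 — deliver 0→1: n1:prim/v1/[z]
after 7 — timeout(0): n0:back/v2/[z]
after 8 — deliver 2→0: ·
after 9 — crash(0): n0:✗back/v2/[z]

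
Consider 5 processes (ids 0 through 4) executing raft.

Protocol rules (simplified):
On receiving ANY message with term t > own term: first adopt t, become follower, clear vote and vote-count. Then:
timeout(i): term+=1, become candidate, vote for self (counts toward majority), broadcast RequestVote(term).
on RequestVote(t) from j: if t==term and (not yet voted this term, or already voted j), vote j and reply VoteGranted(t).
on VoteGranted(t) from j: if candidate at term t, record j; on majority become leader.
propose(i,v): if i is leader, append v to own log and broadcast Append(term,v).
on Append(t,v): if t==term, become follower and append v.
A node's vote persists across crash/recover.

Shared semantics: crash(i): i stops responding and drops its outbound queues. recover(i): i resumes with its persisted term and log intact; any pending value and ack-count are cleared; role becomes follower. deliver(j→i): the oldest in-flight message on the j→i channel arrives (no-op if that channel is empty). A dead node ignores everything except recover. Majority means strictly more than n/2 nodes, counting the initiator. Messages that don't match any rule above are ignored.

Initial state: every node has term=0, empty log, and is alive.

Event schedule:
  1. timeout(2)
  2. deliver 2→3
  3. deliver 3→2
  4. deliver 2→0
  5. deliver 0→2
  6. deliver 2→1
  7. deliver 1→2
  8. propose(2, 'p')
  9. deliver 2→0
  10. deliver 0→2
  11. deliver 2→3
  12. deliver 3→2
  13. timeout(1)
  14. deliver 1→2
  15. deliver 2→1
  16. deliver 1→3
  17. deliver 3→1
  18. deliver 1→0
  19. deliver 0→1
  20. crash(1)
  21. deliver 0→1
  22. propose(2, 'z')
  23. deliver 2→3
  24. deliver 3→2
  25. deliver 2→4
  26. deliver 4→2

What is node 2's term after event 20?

2

step 1 timeout(2): 2={cand,t=1,log=-}
step 2 deliver 2→3: 3={foll,t=1,log=-}
step 3 deliver 3→2: —
step 4 deliver 2→0: 0={foll,t=1,log=-}
step 5 deliver 0→2: 2={lead,t=1,log=-}
step 6 deliver 2→1: 1={foll,t=1,log=-}
step 7 deliver 1→2: —
step 8 propose(2,'p'): 2={lead,t=1,log=p}
step 9 deliver 2→0: 0={foll,t=1,log=p}
step 10 deliver 0→2: —
step 11 deliver 2→3: 3={foll,t=1,log=p}
step 12 deliver 3→2: —
step 13 timeout(1): 1={cand,t=2,log=-}
step 14 deliver 1→2: 2={foll,t=2,log=p}
step 15 deliver 2→1: —
step 16 deliver 1→3: 3={foll,t=2,log=p}
step 17 deliver 3→1: —
step 18 deliver 1→0: 0={foll,t=2,log=p}
step 19 deliver 0→1: 1={lead,t=2,log=-}
step 20 crash(1): 1={✗lead,t=2,log=-}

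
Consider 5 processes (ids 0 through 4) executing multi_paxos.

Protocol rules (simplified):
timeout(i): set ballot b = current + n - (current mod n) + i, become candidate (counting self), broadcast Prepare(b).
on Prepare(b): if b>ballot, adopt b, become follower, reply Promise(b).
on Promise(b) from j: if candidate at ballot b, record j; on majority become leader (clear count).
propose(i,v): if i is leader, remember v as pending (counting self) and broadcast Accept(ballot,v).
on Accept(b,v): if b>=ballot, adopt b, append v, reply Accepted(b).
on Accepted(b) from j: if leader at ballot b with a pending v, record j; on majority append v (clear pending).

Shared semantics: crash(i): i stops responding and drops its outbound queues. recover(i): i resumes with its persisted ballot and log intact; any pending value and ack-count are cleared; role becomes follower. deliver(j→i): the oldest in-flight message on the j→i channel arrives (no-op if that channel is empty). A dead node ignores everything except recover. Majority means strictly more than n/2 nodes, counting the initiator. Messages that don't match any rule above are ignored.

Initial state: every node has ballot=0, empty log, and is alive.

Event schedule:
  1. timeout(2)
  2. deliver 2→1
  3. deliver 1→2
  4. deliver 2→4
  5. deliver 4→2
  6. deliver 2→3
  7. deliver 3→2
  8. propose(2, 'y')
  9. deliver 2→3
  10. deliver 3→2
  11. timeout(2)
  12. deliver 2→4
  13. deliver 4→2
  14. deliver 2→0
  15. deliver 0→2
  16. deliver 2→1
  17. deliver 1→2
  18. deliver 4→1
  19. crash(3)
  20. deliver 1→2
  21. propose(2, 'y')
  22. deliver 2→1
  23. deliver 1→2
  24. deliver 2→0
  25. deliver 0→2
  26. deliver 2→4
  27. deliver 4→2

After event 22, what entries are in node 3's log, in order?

y

after 1 — timeout(2): n2:cand/b7/[-]
after 2 — deliver 2→1: n1:foll/b7/[-]
after 3 — deliver 1→2: ·
after 4 — deliver 2→4: n4:foll/b7/[-]
after 5 — deliver 4→2: n2:lead/b7/[-]
after 6 — deliver 2→3: n3:foll/b7/[-]
after 7 — deliver 3→2: ·
after 8 — propose(2,'y'): ·
after 9 — deliver 2→3: n3:foll/b7/[y]
after 10 — deliver 3→2: ·
after 11 — timeout(2): n2:cand/b12/[-]
after 12 — deliver 2→4: n4:foll/b7/[y]
after 13 — deliver 4→2: ·
after 14 — deliver 2→0: n0:foll/b7/[-]
after 15 — deliver 0→2: ·
after 16 — deliver 2→1: n1:foll/b7/[y]
after 17 — deliver 1→2: ·
after 18 — deliver 4→1: ·
after 19 — crash(3): n3:✗foll/b7/[y]
after 20 — deliver 1→2: ·
after 21 — propose(2,'y'): ·
after 22 — deliver 2→1: n1:foll/b12/[y]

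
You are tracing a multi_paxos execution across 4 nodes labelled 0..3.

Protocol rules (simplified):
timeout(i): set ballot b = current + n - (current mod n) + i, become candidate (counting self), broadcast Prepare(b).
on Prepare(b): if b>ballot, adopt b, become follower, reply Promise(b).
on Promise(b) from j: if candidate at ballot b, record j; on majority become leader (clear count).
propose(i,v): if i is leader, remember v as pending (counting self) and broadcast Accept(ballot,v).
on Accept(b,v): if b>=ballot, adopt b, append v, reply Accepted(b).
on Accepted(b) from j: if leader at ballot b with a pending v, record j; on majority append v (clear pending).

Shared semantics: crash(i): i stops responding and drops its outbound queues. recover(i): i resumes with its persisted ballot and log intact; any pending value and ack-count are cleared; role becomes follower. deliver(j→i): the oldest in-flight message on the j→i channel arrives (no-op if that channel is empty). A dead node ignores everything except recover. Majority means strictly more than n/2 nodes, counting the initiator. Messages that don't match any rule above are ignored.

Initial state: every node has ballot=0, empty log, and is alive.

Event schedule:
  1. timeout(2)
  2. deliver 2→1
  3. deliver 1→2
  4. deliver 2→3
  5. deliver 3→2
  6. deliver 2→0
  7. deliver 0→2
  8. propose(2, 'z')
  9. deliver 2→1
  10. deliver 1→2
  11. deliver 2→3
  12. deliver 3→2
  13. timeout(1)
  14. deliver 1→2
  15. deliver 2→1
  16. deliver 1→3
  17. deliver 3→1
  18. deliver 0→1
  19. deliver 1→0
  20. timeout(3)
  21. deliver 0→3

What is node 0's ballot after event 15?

6

[1] timeout(2) → N2(cand b6 [-])
[2] deliver 2→1 → N1(foll b6 [-])
[3] deliver 1→2 → ∅
[4] deliver 2→3 → N3(foll b6 [-])
[5] deliver 3→2 → N2(lead b6 [-])
[6] deliver 2→0 → N0(foll b6 [-])
[7] deliver 0→2 → ∅
[8] propose(2,'z') → ∅
[9] deliver 2→1 → N1(foll b6 [z])
[10] deliver 1→2 → ∅
[11] deliver 2→3 → N3(foll b6 [z])
[12] deliver 3→2 → N2(lead b6 [z])
[13] timeout(1) → N1(cand b9 [z])
[14] deliver 1→2 → N2(foll b9 [z])
[15] deliver 2→1 → ∅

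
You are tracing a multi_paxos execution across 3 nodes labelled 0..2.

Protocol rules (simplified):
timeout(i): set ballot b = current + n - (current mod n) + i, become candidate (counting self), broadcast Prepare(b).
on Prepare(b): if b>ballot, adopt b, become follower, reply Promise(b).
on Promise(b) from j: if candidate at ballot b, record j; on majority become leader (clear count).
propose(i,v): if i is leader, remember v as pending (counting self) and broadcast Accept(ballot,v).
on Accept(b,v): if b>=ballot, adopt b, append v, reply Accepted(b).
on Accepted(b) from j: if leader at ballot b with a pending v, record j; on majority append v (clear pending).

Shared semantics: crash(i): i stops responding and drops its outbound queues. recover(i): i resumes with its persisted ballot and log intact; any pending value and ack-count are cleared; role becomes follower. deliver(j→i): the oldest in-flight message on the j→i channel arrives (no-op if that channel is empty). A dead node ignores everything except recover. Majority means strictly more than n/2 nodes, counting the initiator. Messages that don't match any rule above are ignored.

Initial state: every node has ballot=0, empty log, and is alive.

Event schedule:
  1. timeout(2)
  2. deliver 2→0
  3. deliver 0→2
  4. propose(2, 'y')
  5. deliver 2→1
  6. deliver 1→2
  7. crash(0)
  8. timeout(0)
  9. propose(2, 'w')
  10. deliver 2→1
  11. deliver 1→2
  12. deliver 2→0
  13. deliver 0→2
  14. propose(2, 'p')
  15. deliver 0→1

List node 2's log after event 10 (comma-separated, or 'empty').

1. timeout(2):  <2:cand b5 ->
2. deliver 2→0:  <0:foll b5 ->
3. deliver 0→2:  <2:lead b5 ->
4. propose(2,'y'):  nop
5. deliver 2→1:  <1:foll b5 ->
6. deliver 1→2:  nop
7. crash(0):  <0:✗foll b5 ->
8. timeout(0):  nop
9. propose(2,'w'):  nop
10. deliver 2→1:  <1:foll b5 y>

empty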